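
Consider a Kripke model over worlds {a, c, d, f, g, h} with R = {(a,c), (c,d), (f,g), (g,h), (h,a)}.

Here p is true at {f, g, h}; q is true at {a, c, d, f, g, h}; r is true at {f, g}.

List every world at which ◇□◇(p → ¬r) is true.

a: successors {c}; □◇(p → ¬r) there: c:F. ✗
c: successors {d}; □◇(p → ¬r) there: d:T. ✓
d: no successors, so ◇□◇(p → ¬r) fails. ✗
f: successors {g}; □◇(p → ¬r) there: g:T. ✓
g: successors {h}; □◇(p → ¬r) there: h:T. ✓
h: successors {a}; □◇(p → ¬r) there: a:T. ✓

{c, f, g, h}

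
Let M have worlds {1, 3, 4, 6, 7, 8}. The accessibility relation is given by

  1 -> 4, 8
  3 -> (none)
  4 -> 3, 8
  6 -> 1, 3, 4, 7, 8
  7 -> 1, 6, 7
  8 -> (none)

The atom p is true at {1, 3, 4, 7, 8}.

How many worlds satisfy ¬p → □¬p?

5

1: ¬p is F, □¬p is F. ✓
3: ¬p is F, □¬p is T. ✓
4: ¬p is F, □¬p is F. ✓
6: ¬p is T, □¬p is F. ✗
7: ¬p is F, □¬p is F. ✓
8: ¬p is F, □¬p is T. ✓
Satisfying worlds: {1, 3, 4, 7, 8}.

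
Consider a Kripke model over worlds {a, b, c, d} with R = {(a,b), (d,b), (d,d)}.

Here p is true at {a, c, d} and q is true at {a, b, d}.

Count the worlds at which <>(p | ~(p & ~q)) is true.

a: successors {b}; p | ~(p & ~q) there: b:T. ✓
b: no successors, so <>(p | ~(p & ~q)) fails. ✗
c: no successors, so <>(p | ~(p & ~q)) fails. ✗
d: successors {b, d}; p | ~(p & ~q) there: b:T, d:T. ✓
Satisfying worlds: {a, d}.

2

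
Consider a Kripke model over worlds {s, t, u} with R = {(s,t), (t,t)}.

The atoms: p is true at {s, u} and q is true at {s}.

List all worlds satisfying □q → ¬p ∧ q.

{s, t}

s: □q is F, ¬p ∧ q is F. ✓
t: □q is F, ¬p ∧ q is F. ✓
u: □q is T, ¬p ∧ q is F. ✗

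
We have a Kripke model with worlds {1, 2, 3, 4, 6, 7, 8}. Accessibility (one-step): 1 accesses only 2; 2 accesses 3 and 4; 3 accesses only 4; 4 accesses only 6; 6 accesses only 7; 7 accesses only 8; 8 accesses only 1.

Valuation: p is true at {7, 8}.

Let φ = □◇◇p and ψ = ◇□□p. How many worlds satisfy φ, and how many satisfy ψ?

For □◇◇p:
1: successors {2}; ◇◇p there: 2:F. ✗
2: successors {3, 4}; ◇◇p there: 3:F, 4:T. ✗
3: successors {4}; ◇◇p there: 4:T. ✓
4: successors {6}; ◇◇p there: 6:T. ✓
6: successors {7}; ◇◇p there: 7:F. ✗
7: successors {8}; ◇◇p there: 8:F. ✗
8: successors {1}; ◇◇p there: 1:F. ✗
— 2 worlds.
For ◇□□p:
1: successors {2}; □□p there: 2:F. ✗
2: successors {3, 4}; □□p there: 3:F, 4:T. ✓
3: successors {4}; □□p there: 4:T. ✓
4: successors {6}; □□p there: 6:T. ✓
6: successors {7}; □□p there: 7:F. ✗
7: successors {8}; □□p there: 8:F. ✗
8: successors {1}; □□p there: 1:F. ✗
— 3 worlds.

2 and 3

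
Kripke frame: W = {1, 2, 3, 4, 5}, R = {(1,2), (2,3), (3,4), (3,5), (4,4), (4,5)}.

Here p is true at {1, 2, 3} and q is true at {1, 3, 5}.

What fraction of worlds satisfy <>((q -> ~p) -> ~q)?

1: successors {2}; (q -> ~p) -> ~q there: 2:T. ✓
2: successors {3}; (q -> ~p) -> ~q there: 3:T. ✓
3: successors {4, 5}; (q -> ~p) -> ~q there: 4:T, 5:F. ✓
4: successors {4, 5}; (q -> ~p) -> ~q there: 4:T, 5:F. ✓
5: no successors, so <>((q -> ~p) -> ~q) fails. ✗
That's 4 of 5 worlds, so 4/5.

4/5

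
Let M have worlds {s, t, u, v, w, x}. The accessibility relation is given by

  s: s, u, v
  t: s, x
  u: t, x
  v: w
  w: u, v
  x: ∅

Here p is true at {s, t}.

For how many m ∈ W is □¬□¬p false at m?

5

s: successors {s, u, v}; ¬□¬p there: s:T, u:T, v:F. ✗
t: successors {s, x}; ¬□¬p there: s:T, x:F. ✗
u: successors {t, x}; ¬□¬p there: t:T, x:F. ✗
v: successors {w}; ¬□¬p there: w:F. ✗
w: successors {u, v}; ¬□¬p there: u:T, v:F. ✗
x: no successors, so □¬□¬p holds vacuously. ✓
Satisfying worlds: {x}.
So □¬□¬p fails at the other 5 worlds.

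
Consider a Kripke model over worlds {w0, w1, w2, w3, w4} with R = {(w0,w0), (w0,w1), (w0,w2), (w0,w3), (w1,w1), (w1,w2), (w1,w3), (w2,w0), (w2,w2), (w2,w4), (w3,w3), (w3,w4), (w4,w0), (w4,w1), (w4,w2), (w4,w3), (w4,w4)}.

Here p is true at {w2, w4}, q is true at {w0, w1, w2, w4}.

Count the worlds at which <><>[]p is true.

w0: successors {w0, w1, w2, w3}; <>[]p there: w0:F, w1:F, w2:F, w3:F. ✗
w1: successors {w1, w2, w3}; <>[]p there: w1:F, w2:F, w3:F. ✗
w2: successors {w0, w2, w4}; <>[]p there: w0:F, w2:F, w4:F. ✗
w3: successors {w3, w4}; <>[]p there: w3:F, w4:F. ✗
w4: successors {w0, w1, w2, w3, w4}; <>[]p there: w0:F, w1:F, w2:F, w3:F, w4:F. ✗
Satisfying worlds: ∅.

0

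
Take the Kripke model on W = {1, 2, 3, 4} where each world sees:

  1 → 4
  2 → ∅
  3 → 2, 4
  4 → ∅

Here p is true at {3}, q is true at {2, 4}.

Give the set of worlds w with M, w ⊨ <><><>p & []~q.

∅

1: <><><>p is F, []~q is F. ✗
2: <><><>p is F, []~q is T. ✗
3: <><><>p is F, []~q is F. ✗
4: <><><>p is F, []~q is T. ✗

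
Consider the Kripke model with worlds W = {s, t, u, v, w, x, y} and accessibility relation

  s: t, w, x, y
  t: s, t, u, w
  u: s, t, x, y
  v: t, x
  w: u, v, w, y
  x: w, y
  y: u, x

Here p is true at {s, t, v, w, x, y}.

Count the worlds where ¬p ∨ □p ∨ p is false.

s: ¬p is F, □p ∨ p is T. ✓
t: ¬p is F, □p ∨ p is T. ✓
u: ¬p is T, □p ∨ p is T. ✓
v: ¬p is F, □p ∨ p is T. ✓
w: ¬p is F, □p ∨ p is T. ✓
x: ¬p is F, □p ∨ p is T. ✓
y: ¬p is F, □p ∨ p is T. ✓
Satisfying worlds: {s, t, u, v, w, x, y}.
So ¬p ∨ □p ∨ p fails at the other 0 worlds.

0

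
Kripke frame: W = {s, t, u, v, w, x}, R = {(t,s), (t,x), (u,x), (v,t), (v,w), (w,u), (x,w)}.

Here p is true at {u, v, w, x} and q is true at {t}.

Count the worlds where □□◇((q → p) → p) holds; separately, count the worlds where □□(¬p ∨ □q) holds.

5 and 1

For □□◇((q → p) → p):
s: no successors, so □□◇((q → p) → p) holds vacuously. ✓
t: successors {s, x}; □◇((q → p) → p) there: s:T, x:T. ✓
u: successors {x}; □◇((q → p) → p) there: x:T. ✓
v: successors {t, w}; □◇((q → p) → p) there: t:F, w:T. ✗
w: successors {u}; □◇((q → p) → p) there: u:T. ✓
x: successors {w}; □◇((q → p) → p) there: w:T. ✓
— 5 worlds.
For □□(¬p ∨ □q):
s: no successors, so □□(¬p ∨ □q) holds vacuously. ✓
t: successors {s, x}; □(¬p ∨ □q) there: s:T, x:F. ✗
u: successors {x}; □(¬p ∨ □q) there: x:F. ✗
v: successors {t, w}; □(¬p ∨ □q) there: t:F, w:F. ✗
w: successors {u}; □(¬p ∨ □q) there: u:F. ✗
x: successors {w}; □(¬p ∨ □q) there: w:F. ✗
— 1 world.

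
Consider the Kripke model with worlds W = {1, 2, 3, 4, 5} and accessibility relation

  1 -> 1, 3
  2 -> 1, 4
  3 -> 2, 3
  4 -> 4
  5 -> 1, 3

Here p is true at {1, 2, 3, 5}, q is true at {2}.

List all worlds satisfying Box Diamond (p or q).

{1, 3, 5}

1: successors {1, 3}; Diamond (p or q) there: 1:T, 3:T. ✓
2: successors {1, 4}; Diamond (p or q) there: 1:T, 4:F. ✗
3: successors {2, 3}; Diamond (p or q) there: 2:T, 3:T. ✓
4: successors {4}; Diamond (p or q) there: 4:F. ✗
5: successors {1, 3}; Diamond (p or q) there: 1:T, 3:T. ✓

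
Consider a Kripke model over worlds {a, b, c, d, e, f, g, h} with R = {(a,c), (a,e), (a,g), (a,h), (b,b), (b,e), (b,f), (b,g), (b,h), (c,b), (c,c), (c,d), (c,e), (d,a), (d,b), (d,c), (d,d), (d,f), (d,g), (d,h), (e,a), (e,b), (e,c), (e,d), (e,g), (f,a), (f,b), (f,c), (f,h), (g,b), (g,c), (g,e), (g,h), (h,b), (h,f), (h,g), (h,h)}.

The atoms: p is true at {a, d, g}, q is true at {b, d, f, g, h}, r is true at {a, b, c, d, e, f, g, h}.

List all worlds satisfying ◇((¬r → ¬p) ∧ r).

{a, b, c, d, e, f, g, h}

a: successors {c, e, g, h}; (¬r → ¬p) ∧ r there: c:T, e:T, g:T, h:T. ✓
b: successors {b, e, f, g, h}; (¬r → ¬p) ∧ r there: b:T, e:T, f:T, g:T, h:T. ✓
c: successors {b, c, d, e}; (¬r → ¬p) ∧ r there: b:T, c:T, d:T, e:T. ✓
d: successors {a, b, c, d, f, g, h}; (¬r → ¬p) ∧ r there: a:T, b:T, c:T, d:T, f:T, g:T, h:T. ✓
e: successors {a, b, c, d, g}; (¬r → ¬p) ∧ r there: a:T, b:T, c:T, d:T, g:T. ✓
f: successors {a, b, c, h}; (¬r → ¬p) ∧ r there: a:T, b:T, c:T, h:T. ✓
g: successors {b, c, e, h}; (¬r → ¬p) ∧ r there: b:T, c:T, e:T, h:T. ✓
h: successors {b, f, g, h}; (¬r → ¬p) ∧ r there: b:T, f:T, g:T, h:T. ✓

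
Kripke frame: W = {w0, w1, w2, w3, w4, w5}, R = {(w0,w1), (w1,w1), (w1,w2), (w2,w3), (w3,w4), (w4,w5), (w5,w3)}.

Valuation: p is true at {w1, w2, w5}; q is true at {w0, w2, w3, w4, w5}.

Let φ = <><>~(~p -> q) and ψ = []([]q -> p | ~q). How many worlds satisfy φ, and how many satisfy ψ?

For <><>~(~p -> q):
w0: successors {w1}; <>~(~p -> q) there: w1:F. ✗
w1: successors {w1, w2}; <>~(~p -> q) there: w1:F, w2:F. ✗
w2: successors {w3}; <>~(~p -> q) there: w3:F. ✗
w3: successors {w4}; <>~(~p -> q) there: w4:F. ✗
w4: successors {w5}; <>~(~p -> q) there: w5:F. ✗
w5: successors {w3}; <>~(~p -> q) there: w3:F. ✗
— 0 worlds.
For []([]q -> p | ~q):
w0: successors {w1}; []q -> p | ~q there: w1:T. ✓
w1: successors {w1, w2}; []q -> p | ~q there: w1:T, w2:T. ✓
w2: successors {w3}; []q -> p | ~q there: w3:F. ✗
w3: successors {w4}; []q -> p | ~q there: w4:F. ✗
w4: successors {w5}; []q -> p | ~q there: w5:T. ✓
w5: successors {w3}; []q -> p | ~q there: w3:F. ✗
— 3 worlds.

0 and 3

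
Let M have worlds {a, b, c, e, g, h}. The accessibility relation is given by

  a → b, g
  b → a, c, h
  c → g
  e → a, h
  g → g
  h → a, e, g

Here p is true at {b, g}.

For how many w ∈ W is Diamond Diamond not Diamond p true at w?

3

a: successors {b, g}; Diamond not Diamond p there: b:F, g:F. ✗
b: successors {a, c, h}; Diamond not Diamond p there: a:T, c:F, h:T. ✓
c: successors {g}; Diamond not Diamond p there: g:F. ✗
e: successors {a, h}; Diamond not Diamond p there: a:T, h:T. ✓
g: successors {g}; Diamond not Diamond p there: g:F. ✗
h: successors {a, e, g}; Diamond not Diamond p there: a:T, e:F, g:F. ✓
Satisfying worlds: {b, e, h}.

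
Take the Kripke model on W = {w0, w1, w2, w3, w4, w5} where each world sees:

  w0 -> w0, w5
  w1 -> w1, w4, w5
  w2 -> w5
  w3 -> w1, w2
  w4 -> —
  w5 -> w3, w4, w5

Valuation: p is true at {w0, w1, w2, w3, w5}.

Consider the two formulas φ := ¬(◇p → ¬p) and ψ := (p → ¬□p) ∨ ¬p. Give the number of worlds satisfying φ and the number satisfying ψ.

5 and 3

For ¬(◇p → ¬p):
w0: ◇p → ¬p is F. ✓
w1: ◇p → ¬p is F. ✓
w2: ◇p → ¬p is F. ✓
w3: ◇p → ¬p is F. ✓
w4: ◇p → ¬p is T. ✗
w5: ◇p → ¬p is F. ✓
— 5 worlds.
For (p → ¬□p) ∨ ¬p:
w0: p → ¬□p is F, ¬p is F. ✗
w1: p → ¬□p is T, ¬p is F. ✓
w2: p → ¬□p is F, ¬p is F. ✗
w3: p → ¬□p is F, ¬p is F. ✗
w4: p → ¬□p is T, ¬p is T. ✓
w5: p → ¬□p is T, ¬p is F. ✓
— 3 worlds.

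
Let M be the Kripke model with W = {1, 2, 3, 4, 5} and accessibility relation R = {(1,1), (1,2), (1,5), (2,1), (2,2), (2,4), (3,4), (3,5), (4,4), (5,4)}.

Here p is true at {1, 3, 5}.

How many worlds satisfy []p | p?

3

1: []p is F, p is T. ✓
2: []p is F, p is F. ✗
3: []p is F, p is T. ✓
4: []p is F, p is F. ✗
5: []p is F, p is T. ✓
Satisfying worlds: {1, 3, 5}.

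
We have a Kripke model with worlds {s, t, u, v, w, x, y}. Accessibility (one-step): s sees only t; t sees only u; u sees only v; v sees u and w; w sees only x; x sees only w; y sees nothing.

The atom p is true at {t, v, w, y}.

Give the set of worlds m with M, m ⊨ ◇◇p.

s: successors {t}; ◇p there: t:F. ✗
t: successors {u}; ◇p there: u:T. ✓
u: successors {v}; ◇p there: v:T. ✓
v: successors {u, w}; ◇p there: u:T, w:F. ✓
w: successors {x}; ◇p there: x:T. ✓
x: successors {w}; ◇p there: w:F. ✗
y: no successors, so ◇◇p fails. ✗

{t, u, v, w}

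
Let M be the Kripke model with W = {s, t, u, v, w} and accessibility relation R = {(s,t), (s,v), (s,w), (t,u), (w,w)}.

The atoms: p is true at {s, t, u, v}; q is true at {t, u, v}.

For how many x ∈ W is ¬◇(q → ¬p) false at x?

s: ◇(q → ¬p) is T. ✗
t: ◇(q → ¬p) is F. ✓
u: ◇(q → ¬p) is F. ✓
v: ◇(q → ¬p) is F. ✓
w: ◇(q → ¬p) is T. ✗
Satisfying worlds: {t, u, v}.
So ¬◇(q → ¬p) fails at the other 2 worlds.

2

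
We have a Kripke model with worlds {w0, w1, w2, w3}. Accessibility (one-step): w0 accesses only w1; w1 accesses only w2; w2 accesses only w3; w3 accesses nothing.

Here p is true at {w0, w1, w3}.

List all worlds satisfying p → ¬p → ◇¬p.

{w0, w1, w2, w3}

w0: p is T, ¬p → ◇¬p is T. ✓
w1: p is T, ¬p → ◇¬p is T. ✓
w2: p is F, ¬p → ◇¬p is F. ✓
w3: p is T, ¬p → ◇¬p is T. ✓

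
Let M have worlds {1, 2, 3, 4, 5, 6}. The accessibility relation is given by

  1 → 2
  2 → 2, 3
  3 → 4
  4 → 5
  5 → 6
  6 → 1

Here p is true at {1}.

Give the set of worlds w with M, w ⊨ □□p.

{5}

1: successors {2}; □p there: 2:F. ✗
2: successors {2, 3}; □p there: 2:F, 3:F. ✗
3: successors {4}; □p there: 4:F. ✗
4: successors {5}; □p there: 5:F. ✗
5: successors {6}; □p there: 6:T. ✓
6: successors {1}; □p there: 1:F. ✗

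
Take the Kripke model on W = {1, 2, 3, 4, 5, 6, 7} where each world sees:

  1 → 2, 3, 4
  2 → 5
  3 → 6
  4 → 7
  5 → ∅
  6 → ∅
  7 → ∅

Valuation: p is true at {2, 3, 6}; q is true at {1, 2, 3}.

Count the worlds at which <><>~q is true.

1

1: successors {2, 3, 4}; <>~q there: 2:T, 3:T, 4:T. ✓
2: successors {5}; <>~q there: 5:F. ✗
3: successors {6}; <>~q there: 6:F. ✗
4: successors {7}; <>~q there: 7:F. ✗
5: no successors, so <><>~q fails. ✗
6: no successors, so <><>~q fails. ✗
7: no successors, so <><>~q fails. ✗
Satisfying worlds: {1}.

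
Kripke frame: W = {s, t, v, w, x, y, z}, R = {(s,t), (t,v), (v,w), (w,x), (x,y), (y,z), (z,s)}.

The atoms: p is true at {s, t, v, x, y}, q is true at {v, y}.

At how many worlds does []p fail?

s: successors {t}; p there: t:T. ✓
t: successors {v}; p there: v:T. ✓
v: successors {w}; p there: w:F. ✗
w: successors {x}; p there: x:T. ✓
x: successors {y}; p there: y:T. ✓
y: successors {z}; p there: z:F. ✗
z: successors {s}; p there: s:T. ✓
Satisfying worlds: {s, t, w, x, z}.
So []p fails at the other 2 worlds.

2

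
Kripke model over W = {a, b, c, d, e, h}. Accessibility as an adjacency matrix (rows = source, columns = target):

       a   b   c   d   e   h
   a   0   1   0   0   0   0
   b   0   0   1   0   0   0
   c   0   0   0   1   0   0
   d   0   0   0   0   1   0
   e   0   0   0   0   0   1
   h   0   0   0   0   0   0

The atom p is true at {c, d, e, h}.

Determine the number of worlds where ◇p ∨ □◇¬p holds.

5

a: ◇p is F, □◇¬p is F. ✗
b: ◇p is T, □◇¬p is F. ✓
c: ◇p is T, □◇¬p is F. ✓
d: ◇p is T, □◇¬p is F. ✓
e: ◇p is T, □◇¬p is F. ✓
h: ◇p is F, □◇¬p is T. ✓
Satisfying worlds: {b, c, d, e, h}.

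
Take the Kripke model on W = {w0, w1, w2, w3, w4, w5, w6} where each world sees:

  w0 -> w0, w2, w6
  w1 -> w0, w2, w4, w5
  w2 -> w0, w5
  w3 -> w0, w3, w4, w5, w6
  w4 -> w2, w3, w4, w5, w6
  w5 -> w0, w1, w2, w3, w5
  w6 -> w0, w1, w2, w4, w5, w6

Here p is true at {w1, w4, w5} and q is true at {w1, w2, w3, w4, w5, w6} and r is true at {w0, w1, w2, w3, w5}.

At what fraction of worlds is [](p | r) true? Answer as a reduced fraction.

3/7

w0: successors {w0, w2, w6}; p | r there: w0:T, w2:T, w6:F. ✗
w1: successors {w0, w2, w4, w5}; p | r there: w0:T, w2:T, w4:T, w5:T. ✓
w2: successors {w0, w5}; p | r there: w0:T, w5:T. ✓
w3: successors {w0, w3, w4, w5, w6}; p | r there: w0:T, w3:T, w4:T, w5:T, w6:F. ✗
w4: successors {w2, w3, w4, w5, w6}; p | r there: w2:T, w3:T, w4:T, w5:T, w6:F. ✗
w5: successors {w0, w1, w2, w3, w5}; p | r there: w0:T, w1:T, w2:T, w3:T, w5:T. ✓
w6: successors {w0, w1, w2, w4, w5, w6}; p | r there: w0:T, w1:T, w2:T, w4:T, w5:T, w6:F. ✗
That's 3 of 7 worlds, so 3/7.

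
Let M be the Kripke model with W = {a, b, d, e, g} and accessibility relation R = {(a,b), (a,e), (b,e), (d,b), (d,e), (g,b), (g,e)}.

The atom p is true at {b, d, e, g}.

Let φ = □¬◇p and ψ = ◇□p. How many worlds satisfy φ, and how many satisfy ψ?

2 and 4

For □¬◇p:
a: successors {b, e}; ¬◇p there: b:F, e:T. ✗
b: successors {e}; ¬◇p there: e:T. ✓
d: successors {b, e}; ¬◇p there: b:F, e:T. ✗
e: no successors, so □¬◇p holds vacuously. ✓
g: successors {b, e}; ¬◇p there: b:F, e:T. ✗
— 2 worlds.
For ◇□p:
a: successors {b, e}; □p there: b:T, e:T. ✓
b: successors {e}; □p there: e:T. ✓
d: successors {b, e}; □p there: b:T, e:T. ✓
e: no successors, so ◇□p fails. ✗
g: successors {b, e}; □p there: b:T, e:T. ✓
— 4 worlds.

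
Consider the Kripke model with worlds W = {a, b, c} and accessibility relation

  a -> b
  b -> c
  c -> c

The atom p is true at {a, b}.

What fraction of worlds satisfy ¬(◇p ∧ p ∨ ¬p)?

1/3

a: ◇p ∧ p ∨ ¬p is T. ✗
b: ◇p ∧ p ∨ ¬p is F. ✓
c: ◇p ∧ p ∨ ¬p is T. ✗
That's 1 of 3 worlds, so 1/3.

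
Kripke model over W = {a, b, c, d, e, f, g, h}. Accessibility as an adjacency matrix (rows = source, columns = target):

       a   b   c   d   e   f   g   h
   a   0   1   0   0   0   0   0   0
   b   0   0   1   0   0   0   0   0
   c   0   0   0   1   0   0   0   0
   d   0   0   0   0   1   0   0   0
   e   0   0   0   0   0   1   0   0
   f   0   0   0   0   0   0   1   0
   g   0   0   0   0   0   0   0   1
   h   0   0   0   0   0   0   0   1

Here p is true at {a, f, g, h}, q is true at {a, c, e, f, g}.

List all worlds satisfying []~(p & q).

{a, b, c, d, g, h}

a: successors {b}; ~(p & q) there: b:T. ✓
b: successors {c}; ~(p & q) there: c:T. ✓
c: successors {d}; ~(p & q) there: d:T. ✓
d: successors {e}; ~(p & q) there: e:T. ✓
e: successors {f}; ~(p & q) there: f:F. ✗
f: successors {g}; ~(p & q) there: g:F. ✗
g: successors {h}; ~(p & q) there: h:T. ✓
h: successors {h}; ~(p & q) there: h:T. ✓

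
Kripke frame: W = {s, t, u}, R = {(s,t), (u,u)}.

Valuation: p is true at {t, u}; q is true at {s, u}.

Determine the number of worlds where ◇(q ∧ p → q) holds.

s: successors {t}; q ∧ p → q there: t:T. ✓
t: no successors, so ◇(q ∧ p → q) fails. ✗
u: successors {u}; q ∧ p → q there: u:T. ✓
Satisfying worlds: {s, u}.

2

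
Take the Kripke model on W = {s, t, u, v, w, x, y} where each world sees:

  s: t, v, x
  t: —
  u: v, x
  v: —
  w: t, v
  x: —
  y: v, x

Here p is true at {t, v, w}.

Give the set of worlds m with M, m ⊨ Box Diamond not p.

s: successors {t, v, x}; Diamond not p there: t:F, v:F, x:F. ✗
t: no successors, so Box Diamond not p holds vacuously. ✓
u: successors {v, x}; Diamond not p there: v:F, x:F. ✗
v: no successors, so Box Diamond not p holds vacuously. ✓
w: successors {t, v}; Diamond not p there: t:F, v:F. ✗
x: no successors, so Box Diamond not p holds vacuously. ✓
y: successors {v, x}; Diamond not p there: v:F, x:F. ✗

{t, v, x}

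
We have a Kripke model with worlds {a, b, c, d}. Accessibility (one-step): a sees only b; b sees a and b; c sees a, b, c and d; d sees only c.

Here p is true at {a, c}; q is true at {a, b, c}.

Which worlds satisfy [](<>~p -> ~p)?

{a}

a: successors {b}; <>~p -> ~p there: b:T. ✓
b: successors {a, b}; <>~p -> ~p there: a:F, b:T. ✗
c: successors {a, b, c, d}; <>~p -> ~p there: a:F, b:T, c:F, d:T. ✗
d: successors {c}; <>~p -> ~p there: c:F. ✗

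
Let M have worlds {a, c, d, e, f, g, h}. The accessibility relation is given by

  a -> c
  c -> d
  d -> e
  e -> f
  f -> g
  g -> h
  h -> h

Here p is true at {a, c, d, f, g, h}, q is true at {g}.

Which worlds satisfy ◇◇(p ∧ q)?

{e}

a: successors {c}; ◇(p ∧ q) there: c:F. ✗
c: successors {d}; ◇(p ∧ q) there: d:F. ✗
d: successors {e}; ◇(p ∧ q) there: e:F. ✗
e: successors {f}; ◇(p ∧ q) there: f:T. ✓
f: successors {g}; ◇(p ∧ q) there: g:F. ✗
g: successors {h}; ◇(p ∧ q) there: h:F. ✗
h: successors {h}; ◇(p ∧ q) there: h:F. ✗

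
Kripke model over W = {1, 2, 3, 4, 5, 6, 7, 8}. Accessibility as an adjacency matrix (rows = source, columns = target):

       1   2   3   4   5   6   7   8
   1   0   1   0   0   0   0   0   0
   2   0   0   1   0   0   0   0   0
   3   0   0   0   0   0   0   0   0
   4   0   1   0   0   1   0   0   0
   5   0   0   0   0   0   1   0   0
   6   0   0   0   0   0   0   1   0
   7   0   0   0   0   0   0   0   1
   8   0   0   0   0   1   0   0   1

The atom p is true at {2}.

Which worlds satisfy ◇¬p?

{2, 4, 5, 6, 7, 8}

1: successors {2}; ¬p there: 2:F. ✗
2: successors {3}; ¬p there: 3:T. ✓
3: no successors, so ◇¬p fails. ✗
4: successors {2, 5}; ¬p there: 2:F, 5:T. ✓
5: successors {6}; ¬p there: 6:T. ✓
6: successors {7}; ¬p there: 7:T. ✓
7: successors {8}; ¬p there: 8:T. ✓
8: successors {5, 8}; ¬p there: 5:T, 8:T. ✓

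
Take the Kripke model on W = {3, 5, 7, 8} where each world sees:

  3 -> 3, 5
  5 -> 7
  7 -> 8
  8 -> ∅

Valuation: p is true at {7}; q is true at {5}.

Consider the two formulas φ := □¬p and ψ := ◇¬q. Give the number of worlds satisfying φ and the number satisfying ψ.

3 and 3

For □¬p:
3: successors {3, 5}; ¬p there: 3:T, 5:T. ✓
5: successors {7}; ¬p there: 7:F. ✗
7: successors {8}; ¬p there: 8:T. ✓
8: no successors, so □¬p holds vacuously. ✓
— 3 worlds.
For ◇¬q:
3: successors {3, 5}; ¬q there: 3:T, 5:F. ✓
5: successors {7}; ¬q there: 7:T. ✓
7: successors {8}; ¬q there: 8:T. ✓
8: no successors, so ◇¬q fails. ✗
— 3 worlds.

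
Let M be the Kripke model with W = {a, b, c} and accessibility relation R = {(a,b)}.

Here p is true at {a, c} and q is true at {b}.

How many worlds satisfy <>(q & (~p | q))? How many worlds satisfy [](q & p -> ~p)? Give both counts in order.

For <>(q & (~p | q)):
a: successors {b}; q & (~p | q) there: b:T. ✓
b: no successors, so <>(q & (~p | q)) fails. ✗
c: no successors, so <>(q & (~p | q)) fails. ✗
— 1 world.
For [](q & p -> ~p):
a: successors {b}; q & p -> ~p there: b:T. ✓
b: no successors, so [](q & p -> ~p) holds vacuously. ✓
c: no successors, so [](q & p -> ~p) holds vacuously. ✓
— 3 worlds.

1 and 3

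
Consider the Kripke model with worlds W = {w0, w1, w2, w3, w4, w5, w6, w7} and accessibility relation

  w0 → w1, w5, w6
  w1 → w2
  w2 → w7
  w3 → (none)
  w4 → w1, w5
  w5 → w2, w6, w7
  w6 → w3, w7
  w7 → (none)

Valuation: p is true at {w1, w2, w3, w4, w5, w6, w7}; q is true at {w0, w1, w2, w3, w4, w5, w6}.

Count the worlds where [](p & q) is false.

3

w0: successors {w1, w5, w6}; p & q there: w1:T, w5:T, w6:T. ✓
w1: successors {w2}; p & q there: w2:T. ✓
w2: successors {w7}; p & q there: w7:F. ✗
w3: no successors, so [](p & q) holds vacuously. ✓
w4: successors {w1, w5}; p & q there: w1:T, w5:T. ✓
w5: successors {w2, w6, w7}; p & q there: w2:T, w6:T, w7:F. ✗
w6: successors {w3, w7}; p & q there: w3:T, w7:F. ✗
w7: no successors, so [](p & q) holds vacuously. ✓
Satisfying worlds: {w0, w1, w3, w4, w7}.
So [](p & q) fails at the other 3 worlds.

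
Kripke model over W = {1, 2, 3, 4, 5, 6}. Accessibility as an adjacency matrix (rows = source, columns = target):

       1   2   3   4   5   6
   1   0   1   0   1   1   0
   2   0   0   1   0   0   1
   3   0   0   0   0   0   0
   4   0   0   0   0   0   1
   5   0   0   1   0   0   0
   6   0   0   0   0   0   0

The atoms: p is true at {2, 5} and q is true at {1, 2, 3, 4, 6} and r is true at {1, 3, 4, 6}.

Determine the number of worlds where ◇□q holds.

4

1: successors {2, 4, 5}; □q there: 2:T, 4:T, 5:T. ✓
2: successors {3, 6}; □q there: 3:T, 6:T. ✓
3: no successors, so ◇□q fails. ✗
4: successors {6}; □q there: 6:T. ✓
5: successors {3}; □q there: 3:T. ✓
6: no successors, so ◇□q fails. ✗
Satisfying worlds: {1, 2, 4, 5}.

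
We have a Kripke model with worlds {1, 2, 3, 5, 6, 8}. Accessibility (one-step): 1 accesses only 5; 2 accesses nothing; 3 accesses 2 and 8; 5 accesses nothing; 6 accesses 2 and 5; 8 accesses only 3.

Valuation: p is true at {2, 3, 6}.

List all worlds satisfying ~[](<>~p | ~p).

{3, 6}

1: [](<>~p | ~p) is T. ✗
2: [](<>~p | ~p) is T. ✗
3: [](<>~p | ~p) is F. ✓
5: [](<>~p | ~p) is T. ✗
6: [](<>~p | ~p) is F. ✓
8: [](<>~p | ~p) is T. ✗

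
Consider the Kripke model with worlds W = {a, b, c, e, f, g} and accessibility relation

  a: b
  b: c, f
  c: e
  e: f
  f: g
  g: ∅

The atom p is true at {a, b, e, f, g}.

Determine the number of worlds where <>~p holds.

1

a: successors {b}; ~p there: b:F. ✗
b: successors {c, f}; ~p there: c:T, f:F. ✓
c: successors {e}; ~p there: e:F. ✗
e: successors {f}; ~p there: f:F. ✗
f: successors {g}; ~p there: g:F. ✗
g: no successors, so <>~p fails. ✗
Satisfying worlds: {b}.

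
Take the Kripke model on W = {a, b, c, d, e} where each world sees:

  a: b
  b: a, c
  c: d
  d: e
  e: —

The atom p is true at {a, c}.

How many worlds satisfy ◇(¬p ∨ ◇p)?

a: successors {b}; ¬p ∨ ◇p there: b:T. ✓
b: successors {a, c}; ¬p ∨ ◇p there: a:F, c:F. ✗
c: successors {d}; ¬p ∨ ◇p there: d:T. ✓
d: successors {e}; ¬p ∨ ◇p there: e:T. ✓
e: no successors, so ◇(¬p ∨ ◇p) fails. ✗
Satisfying worlds: {a, c, d}.

3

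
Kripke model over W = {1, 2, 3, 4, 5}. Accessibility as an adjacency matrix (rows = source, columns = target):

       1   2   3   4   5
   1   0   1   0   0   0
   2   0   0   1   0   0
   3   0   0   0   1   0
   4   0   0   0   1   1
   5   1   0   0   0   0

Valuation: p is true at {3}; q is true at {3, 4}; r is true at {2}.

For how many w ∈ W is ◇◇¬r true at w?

1: successors {2}; ◇¬r there: 2:T. ✓
2: successors {3}; ◇¬r there: 3:T. ✓
3: successors {4}; ◇¬r there: 4:T. ✓
4: successors {4, 5}; ◇¬r there: 4:T, 5:T. ✓
5: successors {1}; ◇¬r there: 1:F. ✗
Satisfying worlds: {1, 2, 3, 4}.

4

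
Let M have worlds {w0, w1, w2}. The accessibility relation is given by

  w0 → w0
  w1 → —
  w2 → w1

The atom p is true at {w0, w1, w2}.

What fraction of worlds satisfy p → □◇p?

w0: p is T, □◇p is T. ✓
w1: p is T, □◇p is T. ✓
w2: p is T, □◇p is F. ✗
That's 2 of 3 worlds, so 2/3.

2/3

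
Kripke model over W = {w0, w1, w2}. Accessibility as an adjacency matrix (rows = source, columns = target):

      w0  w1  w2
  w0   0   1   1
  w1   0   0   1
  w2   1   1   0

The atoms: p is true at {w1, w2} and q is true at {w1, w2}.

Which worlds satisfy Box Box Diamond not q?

w0: successors {w1, w2}; Box Diamond not q there: w1:T, w2:F. ✗
w1: successors {w2}; Box Diamond not q there: w2:F. ✗
w2: successors {w0, w1}; Box Diamond not q there: w0:F, w1:T. ✗

∅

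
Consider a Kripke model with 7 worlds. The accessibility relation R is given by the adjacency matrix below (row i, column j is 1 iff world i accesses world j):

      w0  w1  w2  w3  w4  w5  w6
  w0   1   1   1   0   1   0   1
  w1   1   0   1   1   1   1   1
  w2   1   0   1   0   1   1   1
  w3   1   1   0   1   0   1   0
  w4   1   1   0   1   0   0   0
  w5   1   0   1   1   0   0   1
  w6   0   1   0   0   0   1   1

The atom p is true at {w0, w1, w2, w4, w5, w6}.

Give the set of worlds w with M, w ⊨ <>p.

{w0, w1, w2, w3, w4, w5, w6}

w0: successors {w0, w1, w2, w4, w6}; p there: w0:T, w1:T, w2:T, w4:T, w6:T. ✓
w1: successors {w0, w2, w3, w4, w5, w6}; p there: w0:T, w2:T, w3:F, w4:T, w5:T, w6:T. ✓
w2: successors {w0, w2, w4, w5, w6}; p there: w0:T, w2:T, w4:T, w5:T, w6:T. ✓
w3: successors {w0, w1, w3, w5}; p there: w0:T, w1:T, w3:F, w5:T. ✓
w4: successors {w0, w1, w3}; p there: w0:T, w1:T, w3:F. ✓
w5: successors {w0, w2, w3, w6}; p there: w0:T, w2:T, w3:F, w6:T. ✓
w6: successors {w1, w5, w6}; p there: w1:T, w5:T, w6:T. ✓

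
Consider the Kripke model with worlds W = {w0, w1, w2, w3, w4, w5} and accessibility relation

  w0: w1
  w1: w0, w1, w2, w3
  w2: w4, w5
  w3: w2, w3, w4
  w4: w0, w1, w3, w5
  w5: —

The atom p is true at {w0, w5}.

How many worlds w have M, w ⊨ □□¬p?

w0: successors {w1}; □¬p there: w1:F. ✗
w1: successors {w0, w1, w2, w3}; □¬p there: w0:T, w1:F, w2:F, w3:T. ✗
w2: successors {w4, w5}; □¬p there: w4:F, w5:T. ✗
w3: successors {w2, w3, w4}; □¬p there: w2:F, w3:T, w4:F. ✗
w4: successors {w0, w1, w3, w5}; □¬p there: w0:T, w1:F, w3:T, w5:T. ✗
w5: no successors, so □□¬p holds vacuously. ✓
Satisfying worlds: {w5}.

1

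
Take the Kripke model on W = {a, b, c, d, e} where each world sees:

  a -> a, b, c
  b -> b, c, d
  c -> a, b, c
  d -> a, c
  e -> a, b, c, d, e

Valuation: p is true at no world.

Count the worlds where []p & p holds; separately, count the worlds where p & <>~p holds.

0 and 0

For []p & p:
a: []p is F, p is F. ✗
b: []p is F, p is F. ✗
c: []p is F, p is F. ✗
d: []p is F, p is F. ✗
e: []p is F, p is F. ✗
— 0 worlds.
For p & <>~p:
a: p is F, <>~p is T. ✗
b: p is F, <>~p is T. ✗
c: p is F, <>~p is T. ✗
d: p is F, <>~p is T. ✗
e: p is F, <>~p is T. ✗
— 0 worlds.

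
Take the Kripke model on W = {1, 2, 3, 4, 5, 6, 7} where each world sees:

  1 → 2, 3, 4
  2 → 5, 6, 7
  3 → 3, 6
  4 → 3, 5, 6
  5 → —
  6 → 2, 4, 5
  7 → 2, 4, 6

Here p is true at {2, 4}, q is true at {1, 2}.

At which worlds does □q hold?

1: successors {2, 3, 4}; q there: 2:T, 3:F, 4:F. ✗
2: successors {5, 6, 7}; q there: 5:F, 6:F, 7:F. ✗
3: successors {3, 6}; q there: 3:F, 6:F. ✗
4: successors {3, 5, 6}; q there: 3:F, 5:F, 6:F. ✗
5: no successors, so □q holds vacuously. ✓
6: successors {2, 4, 5}; q there: 2:T, 4:F, 5:F. ✗
7: successors {2, 4, 6}; q there: 2:T, 4:F, 6:F. ✗

{5}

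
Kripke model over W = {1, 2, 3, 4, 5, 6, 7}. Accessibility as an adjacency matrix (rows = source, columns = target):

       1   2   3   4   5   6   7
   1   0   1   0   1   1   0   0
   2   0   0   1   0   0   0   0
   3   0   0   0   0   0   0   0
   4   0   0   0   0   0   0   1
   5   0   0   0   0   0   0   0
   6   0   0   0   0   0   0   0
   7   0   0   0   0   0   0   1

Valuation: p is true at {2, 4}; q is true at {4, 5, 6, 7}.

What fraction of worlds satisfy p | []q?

1: p is F, []q is F. ✗
2: p is T, []q is F. ✓
3: p is F, []q is T. ✓
4: p is T, []q is T. ✓
5: p is F, []q is T. ✓
6: p is F, []q is T. ✓
7: p is F, []q is T. ✓
That's 6 of 7 worlds, so 6/7.

6/7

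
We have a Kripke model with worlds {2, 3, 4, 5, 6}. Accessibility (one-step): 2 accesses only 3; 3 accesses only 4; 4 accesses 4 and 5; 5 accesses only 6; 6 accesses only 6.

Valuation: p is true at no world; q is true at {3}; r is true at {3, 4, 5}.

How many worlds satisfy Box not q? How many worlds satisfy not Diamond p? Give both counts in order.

For Box not q:
2: successors {3}; not q there: 3:F. ✗
3: successors {4}; not q there: 4:T. ✓
4: successors {4, 5}; not q there: 4:T, 5:T. ✓
5: successors {6}; not q there: 6:T. ✓
6: successors {6}; not q there: 6:T. ✓
— 4 worlds.
For not Diamond p:
2: Diamond p is F. ✓
3: Diamond p is F. ✓
4: Diamond p is F. ✓
5: Diamond p is F. ✓
6: Diamond p is F. ✓
— 5 worlds.

4 and 5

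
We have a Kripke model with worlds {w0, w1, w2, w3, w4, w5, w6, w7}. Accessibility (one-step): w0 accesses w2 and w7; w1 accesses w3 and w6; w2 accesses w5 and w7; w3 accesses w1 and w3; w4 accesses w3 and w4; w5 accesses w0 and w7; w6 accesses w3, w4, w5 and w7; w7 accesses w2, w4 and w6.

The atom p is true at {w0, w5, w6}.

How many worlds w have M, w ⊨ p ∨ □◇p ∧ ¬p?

w0: p is T, □◇p ∧ ¬p is F. ✓
w1: p is F, □◇p ∧ ¬p is F. ✗
w2: p is F, □◇p ∧ ¬p is T. ✓
w3: p is F, □◇p ∧ ¬p is F. ✗
w4: p is F, □◇p ∧ ¬p is F. ✗
w5: p is T, □◇p ∧ ¬p is F. ✓
w6: p is T, □◇p ∧ ¬p is F. ✓
w7: p is F, □◇p ∧ ¬p is F. ✗
Satisfying worlds: {w0, w2, w5, w6}.

4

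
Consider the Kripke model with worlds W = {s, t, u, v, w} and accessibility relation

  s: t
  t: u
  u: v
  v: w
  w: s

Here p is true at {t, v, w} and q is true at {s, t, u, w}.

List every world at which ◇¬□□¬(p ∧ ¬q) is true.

s: successors {t}; ¬□□¬(p ∧ ¬q) there: t:T. ✓
t: successors {u}; ¬□□¬(p ∧ ¬q) there: u:F. ✗
u: successors {v}; ¬□□¬(p ∧ ¬q) there: v:F. ✗
v: successors {w}; ¬□□¬(p ∧ ¬q) there: w:F. ✗
w: successors {s}; ¬□□¬(p ∧ ¬q) there: s:F. ✗

{s}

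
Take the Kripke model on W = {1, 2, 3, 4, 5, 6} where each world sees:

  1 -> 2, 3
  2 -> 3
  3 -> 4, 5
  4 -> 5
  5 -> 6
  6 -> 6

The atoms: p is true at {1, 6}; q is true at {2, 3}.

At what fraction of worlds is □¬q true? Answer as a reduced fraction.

1: successors {2, 3}; ¬q there: 2:F, 3:F. ✗
2: successors {3}; ¬q there: 3:F. ✗
3: successors {4, 5}; ¬q there: 4:T, 5:T. ✓
4: successors {5}; ¬q there: 5:T. ✓
5: successors {6}; ¬q there: 6:T. ✓
6: successors {6}; ¬q there: 6:T. ✓
That's 4 of 6 worlds, so 4/6 = 2/3.

2/3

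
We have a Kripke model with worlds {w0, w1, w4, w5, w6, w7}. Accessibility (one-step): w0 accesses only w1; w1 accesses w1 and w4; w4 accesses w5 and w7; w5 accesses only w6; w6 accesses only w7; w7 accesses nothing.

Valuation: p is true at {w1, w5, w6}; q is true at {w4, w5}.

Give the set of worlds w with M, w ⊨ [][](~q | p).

w0: successors {w1}; [](~q | p) there: w1:F. ✗
w1: successors {w1, w4}; [](~q | p) there: w1:F, w4:T. ✗
w4: successors {w5, w7}; [](~q | p) there: w5:T, w7:T. ✓
w5: successors {w6}; [](~q | p) there: w6:T. ✓
w6: successors {w7}; [](~q | p) there: w7:T. ✓
w7: no successors, so [][](~q | p) holds vacuously. ✓

{w4, w5, w6, w7}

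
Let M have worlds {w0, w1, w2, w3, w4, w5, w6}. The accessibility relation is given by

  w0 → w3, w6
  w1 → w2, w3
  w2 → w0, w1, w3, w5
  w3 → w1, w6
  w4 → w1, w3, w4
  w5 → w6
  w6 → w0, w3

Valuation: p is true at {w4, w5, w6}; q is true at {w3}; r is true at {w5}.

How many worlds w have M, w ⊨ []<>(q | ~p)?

w0: successors {w3, w6}; <>(q | ~p) there: w3:T, w6:T. ✓
w1: successors {w2, w3}; <>(q | ~p) there: w2:T, w3:T. ✓
w2: successors {w0, w1, w3, w5}; <>(q | ~p) there: w0:T, w1:T, w3:T, w5:F. ✗
w3: successors {w1, w6}; <>(q | ~p) there: w1:T, w6:T. ✓
w4: successors {w1, w3, w4}; <>(q | ~p) there: w1:T, w3:T, w4:T. ✓
w5: successors {w6}; <>(q | ~p) there: w6:T. ✓
w6: successors {w0, w3}; <>(q | ~p) there: w0:T, w3:T. ✓
Satisfying worlds: {w0, w1, w3, w4, w5, w6}.

6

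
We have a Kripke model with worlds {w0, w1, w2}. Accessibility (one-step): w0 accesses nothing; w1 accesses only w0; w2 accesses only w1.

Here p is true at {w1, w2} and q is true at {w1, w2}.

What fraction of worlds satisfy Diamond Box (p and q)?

w0: no successors, so Diamond Box (p and q) fails. ✗
w1: successors {w0}; Box (p and q) there: w0:T. ✓
w2: successors {w1}; Box (p and q) there: w1:F. ✗
That's 1 of 3 worlds, so 1/3.

1/3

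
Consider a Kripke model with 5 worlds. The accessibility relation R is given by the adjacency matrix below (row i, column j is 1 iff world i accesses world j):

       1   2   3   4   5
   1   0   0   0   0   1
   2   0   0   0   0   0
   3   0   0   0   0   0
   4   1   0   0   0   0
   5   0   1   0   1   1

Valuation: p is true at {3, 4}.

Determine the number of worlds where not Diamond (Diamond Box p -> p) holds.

3

1: Diamond (Diamond Box p -> p) is F. ✓
2: Diamond (Diamond Box p -> p) is F. ✓
3: Diamond (Diamond Box p -> p) is F. ✓
4: Diamond (Diamond Box p -> p) is T. ✗
5: Diamond (Diamond Box p -> p) is T. ✗
Satisfying worlds: {1, 2, 3}.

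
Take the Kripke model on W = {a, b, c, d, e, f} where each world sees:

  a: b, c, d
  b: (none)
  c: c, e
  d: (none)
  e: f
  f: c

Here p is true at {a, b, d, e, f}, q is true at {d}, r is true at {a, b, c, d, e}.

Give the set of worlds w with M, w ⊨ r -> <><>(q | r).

a: r is T, <><>(q | r) is T. ✓
b: r is T, <><>(q | r) is F. ✗
c: r is T, <><>(q | r) is T. ✓
d: r is T, <><>(q | r) is F. ✗
e: r is T, <><>(q | r) is T. ✓
f: r is F, <><>(q | r) is T. ✓

{a, c, e, f}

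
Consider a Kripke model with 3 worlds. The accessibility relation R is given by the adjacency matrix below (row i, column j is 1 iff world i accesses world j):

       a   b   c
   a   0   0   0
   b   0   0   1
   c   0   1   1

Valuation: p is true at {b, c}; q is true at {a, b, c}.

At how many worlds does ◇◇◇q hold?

2

a: no successors, so ◇◇◇q fails. ✗
b: successors {c}; ◇◇q there: c:T. ✓
c: successors {b, c}; ◇◇q there: b:T, c:T. ✓
Satisfying worlds: {b, c}.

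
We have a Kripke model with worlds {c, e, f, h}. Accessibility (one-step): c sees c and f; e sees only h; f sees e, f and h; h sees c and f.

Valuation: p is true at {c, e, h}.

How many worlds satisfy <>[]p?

c: successors {c, f}; []p there: c:F, f:F. ✗
e: successors {h}; []p there: h:F. ✗
f: successors {e, f, h}; []p there: e:T, f:F, h:F. ✓
h: successors {c, f}; []p there: c:F, f:F. ✗
Satisfying worlds: {f}.

1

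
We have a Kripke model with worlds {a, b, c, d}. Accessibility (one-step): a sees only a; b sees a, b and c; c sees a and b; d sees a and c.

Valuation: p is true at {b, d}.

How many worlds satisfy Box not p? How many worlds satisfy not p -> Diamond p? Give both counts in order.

2 and 3

For Box not p:
a: successors {a}; not p there: a:T. ✓
b: successors {a, b, c}; not p there: a:T, b:F, c:T. ✗
c: successors {a, b}; not p there: a:T, b:F. ✗
d: successors {a, c}; not p there: a:T, c:T. ✓
— 2 worlds.
For not p -> Diamond p:
a: not p is T, Diamond p is F. ✗
b: not p is F, Diamond p is T. ✓
c: not p is T, Diamond p is T. ✓
d: not p is F, Diamond p is F. ✓
— 3 worlds.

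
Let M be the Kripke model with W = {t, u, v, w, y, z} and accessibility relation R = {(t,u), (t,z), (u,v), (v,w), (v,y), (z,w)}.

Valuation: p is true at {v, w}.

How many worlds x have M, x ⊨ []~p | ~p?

5

t: []~p is T, ~p is T. ✓
u: []~p is F, ~p is T. ✓
v: []~p is F, ~p is F. ✗
w: []~p is T, ~p is F. ✓
y: []~p is T, ~p is T. ✓
z: []~p is F, ~p is T. ✓
Satisfying worlds: {t, u, w, y, z}.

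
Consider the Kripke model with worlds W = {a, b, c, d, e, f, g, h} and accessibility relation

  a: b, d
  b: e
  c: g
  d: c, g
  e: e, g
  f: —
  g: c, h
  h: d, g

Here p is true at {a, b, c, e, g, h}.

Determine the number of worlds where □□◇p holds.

a: successors {b, d}; □◇p there: b:T, d:T. ✓
b: successors {e}; □◇p there: e:T. ✓
c: successors {g}; □◇p there: g:T. ✓
d: successors {c, g}; □◇p there: c:T, g:T. ✓
e: successors {e, g}; □◇p there: e:T, g:T. ✓
f: no successors, so □□◇p holds vacuously. ✓
g: successors {c, h}; □◇p there: c:T, h:T. ✓
h: successors {d, g}; □◇p there: d:T, g:T. ✓
Satisfying worlds: {a, b, c, d, e, f, g, h}.

8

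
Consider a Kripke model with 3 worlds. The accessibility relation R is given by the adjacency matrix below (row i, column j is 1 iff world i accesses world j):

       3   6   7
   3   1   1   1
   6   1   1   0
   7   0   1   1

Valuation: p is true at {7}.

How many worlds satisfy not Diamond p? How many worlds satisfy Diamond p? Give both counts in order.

1 and 2

For not Diamond p:
3: Diamond p is T. ✗
6: Diamond p is F. ✓
7: Diamond p is T. ✗
— 1 world.
For Diamond p:
3: successors {3, 6, 7}; p there: 3:F, 6:F, 7:T. ✓
6: successors {3, 6}; p there: 3:F, 6:F. ✗
7: successors {6, 7}; p there: 6:F, 7:T. ✓
— 2 worlds.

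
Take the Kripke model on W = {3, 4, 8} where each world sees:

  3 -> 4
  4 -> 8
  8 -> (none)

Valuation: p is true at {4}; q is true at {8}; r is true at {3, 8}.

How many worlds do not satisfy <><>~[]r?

3: successors {4}; <>~[]r there: 4:F. ✗
4: successors {8}; <>~[]r there: 8:F. ✗
8: no successors, so <><>~[]r fails. ✗
Satisfying worlds: ∅.
So <><>~[]r fails at the other 3 worlds.

3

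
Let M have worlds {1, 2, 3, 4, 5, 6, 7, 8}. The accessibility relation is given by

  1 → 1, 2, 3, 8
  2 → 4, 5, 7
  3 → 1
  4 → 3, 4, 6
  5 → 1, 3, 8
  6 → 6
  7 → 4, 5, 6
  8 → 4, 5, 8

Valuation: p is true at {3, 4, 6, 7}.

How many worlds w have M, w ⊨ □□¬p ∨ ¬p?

4

1: □□¬p is F, ¬p is T. ✓
2: □□¬p is F, ¬p is T. ✓
3: □□¬p is F, ¬p is F. ✗
4: □□¬p is F, ¬p is F. ✗
5: □□¬p is F, ¬p is T. ✓
6: □□¬p is F, ¬p is F. ✗
7: □□¬p is F, ¬p is F. ✗
8: □□¬p is F, ¬p is T. ✓
Satisfying worlds: {1, 2, 5, 8}.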